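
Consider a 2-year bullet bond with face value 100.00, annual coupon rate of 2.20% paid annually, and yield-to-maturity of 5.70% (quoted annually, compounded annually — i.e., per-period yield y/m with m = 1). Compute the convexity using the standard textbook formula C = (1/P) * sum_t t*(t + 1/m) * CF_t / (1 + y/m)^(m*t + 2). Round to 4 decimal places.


Coupon per period c = face * coupon_rate / m = 2.200000
Periods per year m = 1; per-period yield y/m = 0.057000
Number of cashflows N = 2
Cashflows (t years, CF_t, discount factor 1/(1+y/m)^(m*t), PV):
  t = 1.0000: CF_t = 2.200000, DF = 0.946074, PV = 2.081362
  t = 2.0000: CF_t = 102.200000, DF = 0.895056, PV = 91.474685
Price P = sum_t PV_t = 93.556047
Convexity numerator sum_t t*(t + 1/m) * CF_t / (1+y/m)^(m*t + 2):
  t = 1.0000: term = 3.725870
  t = 2.0000: term = 491.249586
Convexity = (1/P) * sum = 494.975456 / 93.556047 = 5.290684

Answer: Convexity = 5.2907


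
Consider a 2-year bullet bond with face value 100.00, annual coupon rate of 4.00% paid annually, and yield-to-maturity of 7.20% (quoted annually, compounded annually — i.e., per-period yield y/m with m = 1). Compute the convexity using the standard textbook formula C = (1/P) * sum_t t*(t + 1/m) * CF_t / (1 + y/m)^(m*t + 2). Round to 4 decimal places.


Answer: Convexity = 5.0833

Derivation:
Coupon per period c = face * coupon_rate / m = 4.000000
Periods per year m = 1; per-period yield y/m = 0.072000
Number of cashflows N = 2
Cashflows (t years, CF_t, discount factor 1/(1+y/m)^(m*t), PV):
  t = 1.0000: CF_t = 4.000000, DF = 0.932836, PV = 3.731343
  t = 2.0000: CF_t = 104.000000, DF = 0.870183, PV = 90.498998
Price P = sum_t PV_t = 94.230341
Convexity numerator sum_t t*(t + 1/m) * CF_t / (1+y/m)^(m*t + 2):
  t = 1.0000: term = 6.493901
  t = 2.0000: term = 472.503955
Convexity = (1/P) * sum = 478.997856 / 94.230341 = 5.083266


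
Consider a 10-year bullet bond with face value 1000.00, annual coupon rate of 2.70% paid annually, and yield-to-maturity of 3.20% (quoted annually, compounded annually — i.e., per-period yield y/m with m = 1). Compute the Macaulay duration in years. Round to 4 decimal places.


Coupon per period c = face * coupon_rate / m = 27.000000
Periods per year m = 1; per-period yield y/m = 0.032000
Number of cashflows N = 10
Cashflows (t years, CF_t, discount factor 1/(1+y/m)^(m*t), PV):
  t = 1.0000: CF_t = 27.000000, DF = 0.968992, PV = 26.162791
  t = 2.0000: CF_t = 27.000000, DF = 0.938946, PV = 25.351541
  t = 3.0000: CF_t = 27.000000, DF = 0.909831, PV = 24.565447
  t = 4.0000: CF_t = 27.000000, DF = 0.881620, PV = 23.803728
  t = 5.0000: CF_t = 27.000000, DF = 0.854283, PV = 23.065628
  t = 6.0000: CF_t = 27.000000, DF = 0.827793, PV = 22.350414
  t = 7.0000: CF_t = 27.000000, DF = 0.802125, PV = 21.657378
  t = 8.0000: CF_t = 27.000000, DF = 0.777253, PV = 20.985832
  t = 9.0000: CF_t = 27.000000, DF = 0.753152, PV = 20.335108
  t = 10.0000: CF_t = 1027.000000, DF = 0.729799, PV = 749.503164
Price P = sum_t PV_t = 957.781032
Macaulay numerator sum_t t * PV_t:
  t * PV_t at t = 1.0000: 26.162791
  t * PV_t at t = 2.0000: 50.703083
  t * PV_t at t = 3.0000: 73.696341
  t * PV_t at t = 4.0000: 95.214911
  t * PV_t at t = 5.0000: 115.328138
  t * PV_t at t = 6.0000: 134.102487
  t * PV_t at t = 7.0000: 151.601648
  t * PV_t at t = 8.0000: 167.886654
  t * PV_t at t = 9.0000: 183.015974
  t * PV_t at t = 10.0000: 7495.031642
Macaulay duration D = (sum_t t * PV_t) / P = 8492.743669 / 957.781032 = 8.867104

Answer: Macaulay duration = 8.8671 years


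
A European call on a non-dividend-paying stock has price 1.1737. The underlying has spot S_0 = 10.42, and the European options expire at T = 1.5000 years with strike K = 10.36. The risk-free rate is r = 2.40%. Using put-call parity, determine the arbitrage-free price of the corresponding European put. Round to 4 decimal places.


Put-call parity: C - P = S_0 * exp(-qT) - K * exp(-rT).
S_0 * exp(-qT) = 10.4200 * 1.00000000 = 10.42000000
K * exp(-rT) = 10.3600 * 0.96464029 = 9.99367344
P = C - S*exp(-qT) + K*exp(-rT)
P = 1.1737 - 10.42000000 + 9.99367344 = 0.7474

Answer: Put price = 0.7474


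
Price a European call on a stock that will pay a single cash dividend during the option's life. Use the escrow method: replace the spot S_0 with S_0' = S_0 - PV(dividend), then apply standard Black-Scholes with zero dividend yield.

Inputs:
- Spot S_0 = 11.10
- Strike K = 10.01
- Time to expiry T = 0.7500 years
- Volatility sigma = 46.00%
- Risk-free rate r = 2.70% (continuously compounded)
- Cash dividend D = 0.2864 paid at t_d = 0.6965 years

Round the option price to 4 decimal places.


PV(D) = D * exp(-r * t_d) = 0.2864 * 0.98137022 = 0.28106443
S_0' = S_0 - PV(D) = 11.1000 - 0.28106443 = 10.81893557
d1 = (ln(S_0'/K) + (r + sigma^2/2)*T) / (sigma*sqrt(T)) = 0.44509513
d2 = d1 - sigma*sqrt(T) = 0.04672345
exp(-rT) = 0.97995365
N(d1) = 0.67187450; N(d2) = 0.51863318
C = S_0' * N(d1) - K * exp(-rT) * N(d2) = 10.81893557 * 0.67187450 - 10.0100 * 0.97995365 * 0.51863318 = 2.1815

Answer: Price = 2.1815


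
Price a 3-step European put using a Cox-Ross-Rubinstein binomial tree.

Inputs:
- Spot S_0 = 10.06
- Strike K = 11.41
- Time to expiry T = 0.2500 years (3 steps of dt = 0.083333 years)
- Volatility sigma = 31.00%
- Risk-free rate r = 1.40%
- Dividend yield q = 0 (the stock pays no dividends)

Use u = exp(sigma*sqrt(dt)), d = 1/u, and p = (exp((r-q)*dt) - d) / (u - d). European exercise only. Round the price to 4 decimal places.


dt = T/N = 0.083333
u = exp(sigma*sqrt(dt)) = 1.093616; d = 1/u = 0.914398
p = (exp((r-q)*dt) - d) / (u - d) = 0.484156
Discount per step: exp(-r*dt) = 0.998834
Stock lattice S(k, i) with i counting down-moves:
  k=0: S(0,0) = 10.0600
  k=1: S(1,0) = 11.0018; S(1,1) = 9.1988
  k=2: S(2,0) = 12.0317; S(2,1) = 10.0600; S(2,2) = 8.4114
  k=3: S(3,0) = 13.1581; S(3,1) = 11.0018; S(3,2) = 9.1988; S(3,3) = 7.6914
Terminal payoffs V(N, i) = max(K - S_T, 0):
  V(3,0) = 0.000000; V(3,1) = 0.408227; V(3,2) = 2.211156; V(3,3) = 3.718627
Backward induction: V(k, i) = exp(-r*dt) * [p * V(k+1, i) + (1-p) * V(k+1, i+1)].
  V(2,0) = exp(-r*dt) * [p*0.000000 + (1-p)*0.408227] = 0.210336
  V(2,1) = exp(-r*dt) * [p*0.408227 + (1-p)*2.211156] = 1.336696
  V(2,2) = exp(-r*dt) * [p*2.211156 + (1-p)*3.718627] = 2.985291
  V(1,0) = exp(-r*dt) * [p*0.210336 + (1-p)*1.336696] = 0.790439
  V(1,1) = exp(-r*dt) * [p*1.336696 + (1-p)*2.985291] = 2.184563
  V(0,0) = exp(-r*dt) * [p*0.790439 + (1-p)*2.184563] = 1.507829

Answer: Price = V(0,0) = 1.5078


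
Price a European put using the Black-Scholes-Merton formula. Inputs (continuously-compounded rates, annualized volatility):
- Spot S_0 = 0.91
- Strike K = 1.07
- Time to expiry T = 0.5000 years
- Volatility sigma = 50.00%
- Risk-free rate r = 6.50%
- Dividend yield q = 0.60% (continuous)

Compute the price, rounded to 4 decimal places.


Answer: Price = 0.2099

Derivation:
d1 = (ln(S/K) + (r - q + 0.5*sigma^2) * T) / (sigma * sqrt(T)) = -0.19790315
d2 = d1 - sigma * sqrt(T) = -0.55145654
exp(-rT) = 0.96802245; exp(-qT) = 0.99700450
P = K * exp(-rT) * N(-d2) - S_0 * exp(-qT) * N(-d1)
N(-d1) = 0.57843958; N(-d2) = 0.70933962
P = 1.0700 * 0.96802245 * 0.70933962 - 0.9100 * 0.99700450 * 0.57843958 = 0.2099


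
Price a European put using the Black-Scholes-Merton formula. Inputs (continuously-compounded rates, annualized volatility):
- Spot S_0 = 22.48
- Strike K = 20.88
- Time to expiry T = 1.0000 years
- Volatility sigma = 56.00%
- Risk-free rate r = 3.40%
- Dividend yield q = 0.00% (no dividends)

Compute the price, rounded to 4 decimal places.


Answer: Price = 3.6396

Derivation:
d1 = (ln(S/K) + (r - q + 0.5*sigma^2) * T) / (sigma * sqrt(T)) = 0.47256118
d2 = d1 - sigma * sqrt(T) = -0.08743882
exp(-rT) = 0.96657150; exp(-qT) = 1.00000000
P = K * exp(-rT) * N(-d2) - S_0 * exp(-qT) * N(-d1)
N(-d1) = 0.31826314; N(-d2) = 0.53483864
P = 20.8800 * 0.96657150 * 0.53483864 - 22.4800 * 1.00000000 * 0.31826314 = 3.6396


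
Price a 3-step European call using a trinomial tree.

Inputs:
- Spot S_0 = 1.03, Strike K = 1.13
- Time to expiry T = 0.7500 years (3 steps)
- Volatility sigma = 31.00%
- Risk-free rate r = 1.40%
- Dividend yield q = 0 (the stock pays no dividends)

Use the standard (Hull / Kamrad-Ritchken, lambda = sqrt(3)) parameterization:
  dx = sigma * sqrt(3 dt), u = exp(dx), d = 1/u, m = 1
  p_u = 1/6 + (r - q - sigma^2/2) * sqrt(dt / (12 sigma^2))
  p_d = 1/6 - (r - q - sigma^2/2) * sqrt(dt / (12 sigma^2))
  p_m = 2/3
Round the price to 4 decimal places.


Answer: Price = V(0,0) = 0.0783

Derivation:
dt = T/N = 0.250000; dx = sigma*sqrt(3*dt) = 0.268468
u = exp(dx) = 1.307959; d = 1/u = 0.764550
p_u = 0.150813, p_m = 0.666667, p_d = 0.182521
Discount per step: exp(-r*dt) = 0.996506
Stock lattice S(k, j) with j the centered position index:
  k=0: S(0,+0) = 1.0300
  k=1: S(1,-1) = 0.7875; S(1,+0) = 1.0300; S(1,+1) = 1.3472
  k=2: S(2,-2) = 0.6021; S(2,-1) = 0.7875; S(2,+0) = 1.0300; S(2,+1) = 1.3472; S(2,+2) = 1.7621
  k=3: S(3,-3) = 0.4603; S(3,-2) = 0.6021; S(3,-1) = 0.7875; S(3,+0) = 1.0300; S(3,+1) = 1.3472; S(3,+2) = 1.7621; S(3,+3) = 2.3047
Terminal payoffs V(N, j) = max(S_T - K, 0):
  V(3,-3) = 0.000000; V(3,-2) = 0.000000; V(3,-1) = 0.000000; V(3,+0) = 0.000000; V(3,+1) = 0.217198; V(3,+2) = 0.632079; V(3,+3) = 1.174727
Backward induction: V(k, j) = exp(-r*dt) * [p_u * V(k+1, j+1) + p_m * V(k+1, j) + p_d * V(k+1, j-1)]
  V(2,-2) = exp(-r*dt) * [p_u*0.000000 + p_m*0.000000 + p_d*0.000000] = 0.000000
  V(2,-1) = exp(-r*dt) * [p_u*0.000000 + p_m*0.000000 + p_d*0.000000] = 0.000000
  V(2,+0) = exp(-r*dt) * [p_u*0.217198 + p_m*0.000000 + p_d*0.000000] = 0.032642
  V(2,+1) = exp(-r*dt) * [p_u*0.632079 + p_m*0.217198 + p_d*0.000000] = 0.239285
  V(2,+2) = exp(-r*dt) * [p_u*1.174727 + p_m*0.632079 + p_d*0.217198] = 0.635963
  V(1,-1) = exp(-r*dt) * [p_u*0.032642 + p_m*0.000000 + p_d*0.000000] = 0.004906
  V(1,+0) = exp(-r*dt) * [p_u*0.239285 + p_m*0.032642 + p_d*0.000000] = 0.057646
  V(1,+1) = exp(-r*dt) * [p_u*0.635963 + p_m*0.239285 + p_d*0.032642] = 0.260479
  V(0,+0) = exp(-r*dt) * [p_u*0.260479 + p_m*0.057646 + p_d*0.004906] = 0.078335


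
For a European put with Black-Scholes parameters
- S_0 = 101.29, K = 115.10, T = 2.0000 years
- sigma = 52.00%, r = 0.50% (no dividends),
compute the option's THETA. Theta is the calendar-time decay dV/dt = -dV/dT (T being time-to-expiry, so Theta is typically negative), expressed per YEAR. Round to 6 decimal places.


Answer: Theta = -6.871335

Derivation:
d1 = 0.2074901149; d2 = -0.5279009375
phi(d1) = 0.3904463890; exp(-qT) = 1.0000000000; exp(-rT) = 0.9900498337
Theta = -S*exp(-qT)*phi(d1)*sigma/(2*sqrt(T)) + r*K*exp(-rT)*N(-d2) - q*S*exp(-qT)*N(-d1)
N(-d1) = 0.4178135559; N(-d2) = 0.7012159530; sqrt(T) = 1.4142135624
Term 1 = -101.2900 * 1.0000000000 * 0.3904463890 * 0.5200 / (2 * 1.4142135624) = -7.2708691999
Term 2 = 0.0050 * 115.1000 * 0.9900498337 * 0.7012159530 = 0.3995343935
Term 3 = 0 (no dividend yield, q = 0)
Theta = -7.2708691999 + (0.3995343935) + (0.0000000000) = -6.871335


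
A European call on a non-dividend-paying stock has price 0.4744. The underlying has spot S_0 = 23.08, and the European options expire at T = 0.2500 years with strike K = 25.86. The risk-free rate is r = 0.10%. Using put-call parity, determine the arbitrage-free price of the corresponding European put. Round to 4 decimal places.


Put-call parity: C - P = S_0 * exp(-qT) - K * exp(-rT).
S_0 * exp(-qT) = 23.0800 * 1.00000000 = 23.08000000
K * exp(-rT) = 25.8600 * 0.99975003 = 25.85353581
P = C - S*exp(-qT) + K*exp(-rT)
P = 0.4744 - 23.08000000 + 25.85353581 = 3.2479

Answer: Put price = 3.2479


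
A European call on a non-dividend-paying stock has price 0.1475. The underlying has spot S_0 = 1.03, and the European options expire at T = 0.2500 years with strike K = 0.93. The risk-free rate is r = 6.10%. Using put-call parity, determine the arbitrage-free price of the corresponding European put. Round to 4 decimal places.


Answer: Put price = 0.0334

Derivation:
Put-call parity: C - P = S_0 * exp(-qT) - K * exp(-rT).
S_0 * exp(-qT) = 1.0300 * 1.00000000 = 1.03000000
K * exp(-rT) = 0.9300 * 0.98486569 = 0.91592509
P = C - S*exp(-qT) + K*exp(-rT)
P = 0.1475 - 1.03000000 + 0.91592509 = 0.0334


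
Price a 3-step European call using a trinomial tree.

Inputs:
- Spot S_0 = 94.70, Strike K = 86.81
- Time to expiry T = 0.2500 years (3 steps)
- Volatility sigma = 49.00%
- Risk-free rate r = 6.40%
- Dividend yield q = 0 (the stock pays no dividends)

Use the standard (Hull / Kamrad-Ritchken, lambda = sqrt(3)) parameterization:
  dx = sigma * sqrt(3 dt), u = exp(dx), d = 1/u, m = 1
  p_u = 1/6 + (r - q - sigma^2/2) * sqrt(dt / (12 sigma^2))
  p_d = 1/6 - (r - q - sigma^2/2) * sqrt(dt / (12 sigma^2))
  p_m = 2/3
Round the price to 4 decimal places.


Answer: Price = V(0,0) = 14.3634

Derivation:
dt = T/N = 0.083333; dx = sigma*sqrt(3*dt) = 0.245000
u = exp(dx) = 1.277621; d = 1/u = 0.782705
p_u = 0.157134, p_m = 0.666667, p_d = 0.176199
Discount per step: exp(-r*dt) = 0.994681
Stock lattice S(k, j) with j the centered position index:
  k=0: S(0,+0) = 94.7000
  k=1: S(1,-1) = 74.1221; S(1,+0) = 94.7000; S(1,+1) = 120.9907
  k=2: S(2,-2) = 58.0157; S(2,-1) = 74.1221; S(2,+0) = 94.7000; S(2,+1) = 120.9907; S(2,+2) = 154.5803
  k=3: S(3,-3) = 45.4092; S(3,-2) = 58.0157; S(3,-1) = 74.1221; S(3,+0) = 94.7000; S(3,+1) = 120.9907; S(3,+2) = 154.5803; S(3,+3) = 197.4951
Terminal payoffs V(N, j) = max(S_T - K, 0):
  V(3,-3) = 0.000000; V(3,-2) = 0.000000; V(3,-1) = 0.000000; V(3,+0) = 7.890000; V(3,+1) = 34.180738; V(3,+2) = 67.770346; V(3,+3) = 110.685145
Backward induction: V(k, j) = exp(-r*dt) * [p_u * V(k+1, j+1) + p_m * V(k+1, j) + p_d * V(k+1, j-1)]
  V(2,-2) = exp(-r*dt) * [p_u*0.000000 + p_m*0.000000 + p_d*0.000000] = 0.000000
  V(2,-1) = exp(-r*dt) * [p_u*7.890000 + p_m*0.000000 + p_d*0.000000] = 1.233195
  V(2,+0) = exp(-r*dt) * [p_u*34.180738 + p_m*7.890000 + p_d*0.000000] = 10.574421
  V(2,+1) = exp(-r*dt) * [p_u*67.770346 + p_m*34.180738 + p_d*7.890000] = 34.641172
  V(2,+2) = exp(-r*dt) * [p_u*110.685145 + p_m*67.770346 + p_d*34.180738] = 68.230413
  V(1,-1) = exp(-r*dt) * [p_u*10.574421 + p_m*1.233195 + p_d*0.000000] = 2.470524
  V(1,+0) = exp(-r*dt) * [p_u*34.641172 + p_m*10.574421 + p_d*1.233195] = 12.642612
  V(1,+1) = exp(-r*dt) * [p_u*68.230413 + p_m*34.641172 + p_d*10.574421] = 35.488879
  V(0,+0) = exp(-r*dt) * [p_u*35.488879 + p_m*12.642612 + p_d*2.470524] = 14.363424


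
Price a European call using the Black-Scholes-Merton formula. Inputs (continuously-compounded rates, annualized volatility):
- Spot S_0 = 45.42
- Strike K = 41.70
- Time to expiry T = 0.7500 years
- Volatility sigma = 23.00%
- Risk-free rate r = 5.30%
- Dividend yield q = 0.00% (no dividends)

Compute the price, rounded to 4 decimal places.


Answer: Price = 6.7093

Derivation:
d1 = (ln(S/K) + (r - q + 0.5*sigma^2) * T) / (sigma * sqrt(T)) = 0.72815872
d2 = d1 - sigma * sqrt(T) = 0.52897287
exp(-rT) = 0.96102967; exp(-qT) = 1.00000000
C = S_0 * exp(-qT) * N(d1) - K * exp(-rT) * N(d2)
N(d1) = 0.76674178; N(d2) = 0.70158787
C = 45.4200 * 1.00000000 * 0.76674178 - 41.7000 * 0.96102967 * 0.70158787 = 6.7093


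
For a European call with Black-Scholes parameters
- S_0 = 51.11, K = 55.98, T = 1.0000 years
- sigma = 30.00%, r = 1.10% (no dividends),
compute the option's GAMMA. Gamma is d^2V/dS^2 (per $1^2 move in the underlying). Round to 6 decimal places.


d1 = -0.1167143710; d2 = -0.4167143710
phi(d1) = 0.3962342685; exp(-qT) = 1.0000000000; exp(-rT) = 0.9890602788
Gamma = exp(-qT) * phi(d1) / (S * sigma * sqrt(T)) = 1.0000000000 * 0.3962342685 / (51.1100 * 0.3000 * 1.0000000000) = 0.025842

Answer: Gamma = 0.025842


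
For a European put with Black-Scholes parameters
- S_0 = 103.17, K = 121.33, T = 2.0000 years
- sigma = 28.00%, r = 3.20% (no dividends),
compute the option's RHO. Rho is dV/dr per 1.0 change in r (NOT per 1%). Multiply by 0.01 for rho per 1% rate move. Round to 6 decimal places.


d1 = -0.0498409087; d2 = -0.4458207062
phi(d1) = 0.3984470785; exp(-qT) = 1.0000000000; exp(-rT) = 0.9380049995
N(-d2) = 0.6721366183
Rho = -K*T*exp(-rT)*N(-d2) = -121.3300 * 2.0000 * 0.9380049995 * 0.6721366183 = -152.989246

Answer: Rho = -152.989246


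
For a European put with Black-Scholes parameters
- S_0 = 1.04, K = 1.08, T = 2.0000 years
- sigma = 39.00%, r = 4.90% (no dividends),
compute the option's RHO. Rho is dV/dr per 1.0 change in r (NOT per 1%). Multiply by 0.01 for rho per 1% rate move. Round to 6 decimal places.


Answer: Rho = -1.108676

Derivation:
d1 = 0.3850281132; d2 = -0.1665151762
phi(d1) = 0.3704407163; exp(-qT) = 1.0000000000; exp(-rT) = 0.9066489038
N(-d2) = 0.5661242295
Rho = -K*T*exp(-rT)*N(-d2) = -1.0800 * 2.0000 * 0.9066489038 * 0.5661242295 = -1.108676


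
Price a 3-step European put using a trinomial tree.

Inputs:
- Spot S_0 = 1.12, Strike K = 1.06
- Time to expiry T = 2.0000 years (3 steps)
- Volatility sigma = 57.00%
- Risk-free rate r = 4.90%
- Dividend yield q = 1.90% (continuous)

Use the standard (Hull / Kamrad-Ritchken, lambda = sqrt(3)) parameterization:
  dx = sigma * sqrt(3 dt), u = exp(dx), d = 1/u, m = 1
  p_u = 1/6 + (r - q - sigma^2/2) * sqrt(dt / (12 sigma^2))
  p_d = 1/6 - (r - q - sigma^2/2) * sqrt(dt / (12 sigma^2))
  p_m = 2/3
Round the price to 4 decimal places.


dt = T/N = 0.666667; dx = sigma*sqrt(3*dt) = 0.806102
u = exp(dx) = 2.239162; d = 1/u = 0.446596
p_u = 0.111897, p_m = 0.666667, p_d = 0.221436
Discount per step: exp(-r*dt) = 0.967861
Stock lattice S(k, j) with j the centered position index:
  k=0: S(0,+0) = 1.1200
  k=1: S(1,-1) = 0.5002; S(1,+0) = 1.1200; S(1,+1) = 2.5079
  k=2: S(2,-2) = 0.2234; S(2,-1) = 0.5002; S(2,+0) = 1.1200; S(2,+1) = 2.5079; S(2,+2) = 5.6155
  k=3: S(3,-3) = 0.0998; S(3,-2) = 0.2234; S(3,-1) = 0.5002; S(3,+0) = 1.1200; S(3,+1) = 2.5079; S(3,+2) = 5.6155; S(3,+3) = 12.5740
Terminal payoffs V(N, j) = max(K - S_T, 0):
  V(3,-3) = 0.960239; V(3,-2) = 0.836619; V(3,-1) = 0.559813; V(3,+0) = 0.000000; V(3,+1) = 0.000000; V(3,+2) = 0.000000; V(3,+3) = 0.000000
Backward induction: V(k, j) = exp(-r*dt) * [p_u * V(k+1, j+1) + p_m * V(k+1, j) + p_d * V(k+1, j-1)]
  V(2,-2) = exp(-r*dt) * [p_u*0.559813 + p_m*0.836619 + p_d*0.960239] = 0.806247
  V(2,-1) = exp(-r*dt) * [p_u*0.000000 + p_m*0.559813 + p_d*0.836619] = 0.540518
  V(2,+0) = exp(-r*dt) * [p_u*0.000000 + p_m*0.000000 + p_d*0.559813] = 0.119979
  V(2,+1) = exp(-r*dt) * [p_u*0.000000 + p_m*0.000000 + p_d*0.000000] = 0.000000
  V(2,+2) = exp(-r*dt) * [p_u*0.000000 + p_m*0.000000 + p_d*0.000000] = 0.000000
  V(1,-1) = exp(-r*dt) * [p_u*0.119979 + p_m*0.540518 + p_d*0.806247] = 0.534553
  V(1,+0) = exp(-r*dt) * [p_u*0.000000 + p_m*0.119979 + p_d*0.540518] = 0.193259
  V(1,+1) = exp(-r*dt) * [p_u*0.000000 + p_m*0.000000 + p_d*0.119979] = 0.025714
  V(0,+0) = exp(-r*dt) * [p_u*0.025714 + p_m*0.193259 + p_d*0.534553] = 0.242049

Answer: Price = V(0,0) = 0.2420


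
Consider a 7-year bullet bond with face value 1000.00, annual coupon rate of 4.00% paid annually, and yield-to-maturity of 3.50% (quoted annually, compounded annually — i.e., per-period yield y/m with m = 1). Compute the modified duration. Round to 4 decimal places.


Answer: Modified duration = 6.0439

Derivation:
Coupon per period c = face * coupon_rate / m = 40.000000
Periods per year m = 1; per-period yield y/m = 0.035000
Number of cashflows N = 7
Cashflows (t years, CF_t, discount factor 1/(1+y/m)^(m*t), PV):
  t = 1.0000: CF_t = 40.000000, DF = 0.966184, PV = 38.647343
  t = 2.0000: CF_t = 40.000000, DF = 0.933511, PV = 37.340428
  t = 3.0000: CF_t = 40.000000, DF = 0.901943, PV = 36.077708
  t = 4.0000: CF_t = 40.000000, DF = 0.871442, PV = 34.857689
  t = 5.0000: CF_t = 40.000000, DF = 0.841973, PV = 33.678927
  t = 6.0000: CF_t = 40.000000, DF = 0.813501, PV = 32.540026
  t = 7.0000: CF_t = 1040.000000, DF = 0.785991, PV = 817.430599
Price P = sum_t PV_t = 1030.572720
First compute Macaulay numerator sum_t t * PV_t:
  t * PV_t at t = 1.0000: 38.647343
  t * PV_t at t = 2.0000: 74.680856
  t * PV_t at t = 3.0000: 108.233125
  t * PV_t at t = 4.0000: 139.430756
  t * PV_t at t = 5.0000: 168.394633
  t * PV_t at t = 6.0000: 195.240155
  t * PV_t at t = 7.0000: 5722.014194
Macaulay duration D = 6446.641062 / 1030.572720 = 6.255397
Modified duration = D / (1 + y/m) = 6.255397 / (1 + 0.035000) = 6.043861


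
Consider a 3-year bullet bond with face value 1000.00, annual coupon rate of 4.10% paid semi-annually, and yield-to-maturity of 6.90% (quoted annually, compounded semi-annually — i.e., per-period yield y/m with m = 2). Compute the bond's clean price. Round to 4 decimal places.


Coupon per period c = face * coupon_rate / m = 20.500000
Periods per year m = 2; per-period yield y/m = 0.034500
Number of cashflows N = 6
Cashflows (t years, CF_t, discount factor 1/(1+y/m)^(m*t), PV):
  t = 0.5000: CF_t = 20.500000, DF = 0.966651, PV = 19.816336
  t = 1.0000: CF_t = 20.500000, DF = 0.934413, PV = 19.155473
  t = 1.5000: CF_t = 20.500000, DF = 0.903251, PV = 18.516648
  t = 2.0000: CF_t = 20.500000, DF = 0.873128, PV = 17.899128
  t = 2.5000: CF_t = 20.500000, DF = 0.844010, PV = 17.302202
  t = 3.0000: CF_t = 1020.500000, DF = 0.815863, PV = 832.587793
Price P = sum_t PV_t = 925.277581

Answer: Price = 925.2776


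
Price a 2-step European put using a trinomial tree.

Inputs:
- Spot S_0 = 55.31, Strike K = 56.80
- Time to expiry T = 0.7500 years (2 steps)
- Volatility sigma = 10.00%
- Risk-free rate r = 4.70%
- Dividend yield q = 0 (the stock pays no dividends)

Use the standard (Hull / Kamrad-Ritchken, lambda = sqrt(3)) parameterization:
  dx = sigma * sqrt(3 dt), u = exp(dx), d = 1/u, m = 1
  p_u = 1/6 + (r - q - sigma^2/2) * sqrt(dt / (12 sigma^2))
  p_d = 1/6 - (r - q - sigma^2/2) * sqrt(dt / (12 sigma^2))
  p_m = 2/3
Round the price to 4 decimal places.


dt = T/N = 0.375000; dx = sigma*sqrt(3*dt) = 0.106066
u = exp(dx) = 1.111895; d = 1/u = 0.899365
p_u = 0.240913, p_m = 0.666667, p_d = 0.092420
Discount per step: exp(-r*dt) = 0.982529
Stock lattice S(k, j) with j the centered position index:
  k=0: S(0,+0) = 55.3100
  k=1: S(1,-1) = 49.7439; S(1,+0) = 55.3100; S(1,+1) = 61.4989
  k=2: S(2,-2) = 44.7379; S(2,-1) = 49.7439; S(2,+0) = 55.3100; S(2,+1) = 61.4989; S(2,+2) = 68.3804
Terminal payoffs V(N, j) = max(K - S_T, 0):
  V(2,-2) = 12.062070; V(2,-1) = 7.056107; V(2,+0) = 1.490000; V(2,+1) = 0.000000; V(2,+2) = 0.000000
Backward induction: V(k, j) = exp(-r*dt) * [p_u * V(k+1, j+1) + p_m * V(k+1, j) + p_d * V(k+1, j-1)]
  V(1,-1) = exp(-r*dt) * [p_u*1.490000 + p_m*7.056107 + p_d*12.062070] = 6.069883
  V(1,+0) = exp(-r*dt) * [p_u*0.000000 + p_m*1.490000 + p_d*7.056107] = 1.616715
  V(1,+1) = exp(-r*dt) * [p_u*0.000000 + p_m*0.000000 + p_d*1.490000] = 0.135301
  V(0,+0) = exp(-r*dt) * [p_u*0.135301 + p_m*1.616715 + p_d*6.069883] = 1.642187

Answer: Price = V(0,0) = 1.6422


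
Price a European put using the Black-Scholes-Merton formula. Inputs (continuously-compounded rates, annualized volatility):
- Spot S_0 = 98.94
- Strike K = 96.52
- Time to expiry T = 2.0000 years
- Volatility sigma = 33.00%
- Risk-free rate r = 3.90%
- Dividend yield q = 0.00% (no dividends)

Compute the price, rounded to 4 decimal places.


d1 = (ln(S/K) + (r - q + 0.5*sigma^2) * T) / (sigma * sqrt(T)) = 0.45354121
d2 = d1 - sigma * sqrt(T) = -0.01314926
exp(-rT) = 0.92496443; exp(-qT) = 1.00000000
P = K * exp(-rT) * N(-d2) - S_0 * exp(-qT) * N(-d1)
N(-d1) = 0.32507954; N(-d2) = 0.50524565
P = 96.5200 * 0.92496443 * 0.50524565 - 98.9400 * 1.00000000 * 0.32507954 = 12.9437

Answer: Price = 12.9437


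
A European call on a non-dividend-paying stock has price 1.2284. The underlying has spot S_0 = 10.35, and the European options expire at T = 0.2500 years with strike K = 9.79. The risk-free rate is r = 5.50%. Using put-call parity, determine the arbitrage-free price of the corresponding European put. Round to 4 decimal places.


Put-call parity: C - P = S_0 * exp(-qT) - K * exp(-rT).
S_0 * exp(-qT) = 10.3500 * 1.00000000 = 10.35000000
K * exp(-rT) = 9.7900 * 0.98634410 = 9.65630873
P = C - S*exp(-qT) + K*exp(-rT)
P = 1.2284 - 10.35000000 + 9.65630873 = 0.5347

Answer: Put price = 0.5347


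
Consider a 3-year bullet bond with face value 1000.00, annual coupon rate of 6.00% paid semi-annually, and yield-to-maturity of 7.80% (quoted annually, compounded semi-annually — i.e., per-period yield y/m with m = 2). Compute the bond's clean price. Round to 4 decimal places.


Coupon per period c = face * coupon_rate / m = 30.000000
Periods per year m = 2; per-period yield y/m = 0.039000
Number of cashflows N = 6
Cashflows (t years, CF_t, discount factor 1/(1+y/m)^(m*t), PV):
  t = 0.5000: CF_t = 30.000000, DF = 0.962464, PV = 28.873917
  t = 1.0000: CF_t = 30.000000, DF = 0.926337, PV = 27.790103
  t = 1.5000: CF_t = 30.000000, DF = 0.891566, PV = 26.746971
  t = 2.0000: CF_t = 30.000000, DF = 0.858100, PV = 25.742995
  t = 2.5000: CF_t = 30.000000, DF = 0.825890, PV = 24.776703
  t = 3.0000: CF_t = 1030.000000, DF = 0.794889, PV = 818.736099
Price P = sum_t PV_t = 952.666788

Answer: Price = 952.6668


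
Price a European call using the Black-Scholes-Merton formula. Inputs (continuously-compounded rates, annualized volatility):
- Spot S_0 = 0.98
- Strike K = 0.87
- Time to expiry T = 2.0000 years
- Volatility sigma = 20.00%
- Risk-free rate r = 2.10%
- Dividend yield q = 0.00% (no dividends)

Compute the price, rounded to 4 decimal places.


Answer: Price = 0.1909

Derivation:
d1 = (ln(S/K) + (r - q + 0.5*sigma^2) * T) / (sigma * sqrt(T)) = 0.71085218
d2 = d1 - sigma * sqrt(T) = 0.42800947
exp(-rT) = 0.95886978; exp(-qT) = 1.00000000
C = S_0 * exp(-qT) * N(d1) - K * exp(-rT) * N(d2)
N(d1) = 0.76141208; N(d2) = 0.66567789
C = 0.9800 * 1.00000000 * 0.76141208 - 0.8700 * 0.95886978 * 0.66567789 = 0.1909


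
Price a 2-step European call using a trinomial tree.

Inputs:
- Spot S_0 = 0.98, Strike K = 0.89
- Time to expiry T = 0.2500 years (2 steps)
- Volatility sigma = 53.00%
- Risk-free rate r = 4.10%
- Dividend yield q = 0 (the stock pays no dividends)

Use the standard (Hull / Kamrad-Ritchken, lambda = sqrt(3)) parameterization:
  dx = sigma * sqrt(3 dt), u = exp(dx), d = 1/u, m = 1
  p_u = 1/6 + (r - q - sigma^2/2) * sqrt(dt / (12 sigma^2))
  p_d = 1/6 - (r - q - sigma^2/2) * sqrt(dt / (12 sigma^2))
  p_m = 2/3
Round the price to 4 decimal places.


Answer: Price = V(0,0) = 0.1564

Derivation:
dt = T/N = 0.125000; dx = sigma*sqrt(3*dt) = 0.324557
u = exp(dx) = 1.383418; d = 1/u = 0.722847
p_u = 0.147516, p_m = 0.666667, p_d = 0.185818
Discount per step: exp(-r*dt) = 0.994888
Stock lattice S(k, j) with j the centered position index:
  k=0: S(0,+0) = 0.9800
  k=1: S(1,-1) = 0.7084; S(1,+0) = 0.9800; S(1,+1) = 1.3557
  k=2: S(2,-2) = 0.5121; S(2,-1) = 0.7084; S(2,+0) = 0.9800; S(2,+1) = 1.3557; S(2,+2) = 1.8756
Terminal payoffs V(N, j) = max(S_T - K, 0):
  V(2,-2) = 0.000000; V(2,-1) = 0.000000; V(2,+0) = 0.090000; V(2,+1) = 0.465750; V(2,+2) = 0.985569
Backward induction: V(k, j) = exp(-r*dt) * [p_u * V(k+1, j+1) + p_m * V(k+1, j) + p_d * V(k+1, j-1)]
  V(1,-1) = exp(-r*dt) * [p_u*0.090000 + p_m*0.000000 + p_d*0.000000] = 0.013209
  V(1,+0) = exp(-r*dt) * [p_u*0.465750 + p_m*0.090000 + p_d*0.000000] = 0.128047
  V(1,+1) = exp(-r*dt) * [p_u*0.985569 + p_m*0.465750 + p_d*0.090000] = 0.470194
  V(0,+0) = exp(-r*dt) * [p_u*0.470194 + p_m*0.128047 + p_d*0.013209] = 0.156377


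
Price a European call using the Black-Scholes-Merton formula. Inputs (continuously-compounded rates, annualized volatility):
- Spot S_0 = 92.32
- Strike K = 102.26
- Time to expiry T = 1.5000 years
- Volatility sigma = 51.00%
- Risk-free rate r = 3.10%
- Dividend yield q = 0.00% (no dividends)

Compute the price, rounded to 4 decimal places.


Answer: Price = 20.7282

Derivation:
d1 = (ln(S/K) + (r - q + 0.5*sigma^2) * T) / (sigma * sqrt(T)) = 0.22304319
d2 = d1 - sigma * sqrt(T) = -0.40157669
exp(-rT) = 0.95456456; exp(-qT) = 1.00000000
C = S_0 * exp(-qT) * N(d1) - K * exp(-rT) * N(d2)
N(d1) = 0.58824905; N(d2) = 0.34399779
C = 92.3200 * 1.00000000 * 0.58824905 - 102.2600 * 0.95456456 * 0.34399779 = 20.7282


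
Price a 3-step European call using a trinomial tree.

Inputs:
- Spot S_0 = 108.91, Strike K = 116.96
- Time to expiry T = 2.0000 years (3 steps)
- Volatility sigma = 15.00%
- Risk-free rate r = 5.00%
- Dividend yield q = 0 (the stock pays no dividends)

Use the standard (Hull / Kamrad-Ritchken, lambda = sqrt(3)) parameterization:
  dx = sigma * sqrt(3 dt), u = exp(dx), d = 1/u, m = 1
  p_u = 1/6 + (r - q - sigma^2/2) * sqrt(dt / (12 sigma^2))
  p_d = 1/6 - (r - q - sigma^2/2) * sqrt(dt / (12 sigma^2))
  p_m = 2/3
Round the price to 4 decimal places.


Answer: Price = V(0,0) = 10.7049

Derivation:
dt = T/N = 0.666667; dx = sigma*sqrt(3*dt) = 0.212132
u = exp(dx) = 1.236311; d = 1/u = 0.808858
p_u = 0.227556, p_m = 0.666667, p_d = 0.105777
Discount per step: exp(-r*dt) = 0.967216
Stock lattice S(k, j) with j the centered position index:
  k=0: S(0,+0) = 108.9100
  k=1: S(1,-1) = 88.0927; S(1,+0) = 108.9100; S(1,+1) = 134.6466
  k=2: S(2,-2) = 71.2545; S(2,-1) = 88.0927; S(2,+0) = 108.9100; S(2,+1) = 134.6466; S(2,+2) = 166.4651
  k=3: S(3,-3) = 57.6348; S(3,-2) = 71.2545; S(3,-1) = 88.0927; S(3,+0) = 108.9100; S(3,+1) = 134.6466; S(3,+2) = 166.4651; S(3,+3) = 205.8027
Terminal payoffs V(N, j) = max(S_T - K, 0):
  V(3,-3) = 0.000000; V(3,-2) = 0.000000; V(3,-1) = 0.000000; V(3,+0) = 0.000000; V(3,+1) = 17.686643; V(3,+2) = 49.505141; V(3,+3) = 88.842703
Backward induction: V(k, j) = exp(-r*dt) * [p_u * V(k+1, j+1) + p_m * V(k+1, j) + p_d * V(k+1, j-1)]
  V(2,-2) = exp(-r*dt) * [p_u*0.000000 + p_m*0.000000 + p_d*0.000000] = 0.000000
  V(2,-1) = exp(-r*dt) * [p_u*0.000000 + p_m*0.000000 + p_d*0.000000] = 0.000000
  V(2,+0) = exp(-r*dt) * [p_u*17.686643 + p_m*0.000000 + p_d*0.000000] = 3.892763
  V(2,+1) = exp(-r*dt) * [p_u*49.505141 + p_m*17.686643 + p_d*0.000000] = 22.300432
  V(2,+2) = exp(-r*dt) * [p_u*88.842703 + p_m*49.505141 + p_d*17.686643] = 53.284895
  V(1,-1) = exp(-r*dt) * [p_u*3.892763 + p_m*0.000000 + p_d*0.000000] = 0.856783
  V(1,+0) = exp(-r*dt) * [p_u*22.300432 + p_m*3.892763 + p_d*0.000000] = 7.418337
  V(1,+1) = exp(-r*dt) * [p_u*53.284895 + p_m*22.300432 + p_d*3.892763] = 26.505628
  V(0,+0) = exp(-r*dt) * [p_u*26.505628 + p_m*7.418337 + p_d*0.856783] = 10.704869


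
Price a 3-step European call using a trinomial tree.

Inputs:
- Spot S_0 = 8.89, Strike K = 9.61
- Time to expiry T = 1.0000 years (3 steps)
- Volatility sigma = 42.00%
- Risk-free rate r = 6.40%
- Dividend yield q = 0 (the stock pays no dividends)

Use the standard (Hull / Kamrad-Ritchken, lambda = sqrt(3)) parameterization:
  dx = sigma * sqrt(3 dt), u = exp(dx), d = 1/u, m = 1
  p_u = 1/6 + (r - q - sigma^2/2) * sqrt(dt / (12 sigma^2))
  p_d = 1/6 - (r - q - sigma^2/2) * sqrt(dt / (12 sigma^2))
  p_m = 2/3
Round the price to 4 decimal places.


Answer: Price = V(0,0) = 1.4053

Derivation:
dt = T/N = 0.333333; dx = sigma*sqrt(3*dt) = 0.420000
u = exp(dx) = 1.521962; d = 1/u = 0.657047
p_u = 0.157063, p_m = 0.666667, p_d = 0.176270
Discount per step: exp(-r*dt) = 0.978893
Stock lattice S(k, j) with j the centered position index:
  k=0: S(0,+0) = 8.8900
  k=1: S(1,-1) = 5.8411; S(1,+0) = 8.8900; S(1,+1) = 13.5302
  k=2: S(2,-2) = 3.8379; S(2,-1) = 5.8411; S(2,+0) = 8.8900; S(2,+1) = 13.5302; S(2,+2) = 20.5925
  k=3: S(3,-3) = 2.5217; S(3,-2) = 3.8379; S(3,-1) = 5.8411; S(3,+0) = 8.8900; S(3,+1) = 13.5302; S(3,+2) = 20.5925; S(3,+3) = 31.3410
Terminal payoffs V(N, j) = max(S_T - K, 0):
  V(3,-3) = 0.000000; V(3,-2) = 0.000000; V(3,-1) = 0.000000; V(3,+0) = 0.000000; V(3,+1) = 3.920238; V(3,+2) = 10.982502; V(3,+3) = 21.730997
Backward induction: V(k, j) = exp(-r*dt) * [p_u * V(k+1, j+1) + p_m * V(k+1, j) + p_d * V(k+1, j-1)]
  V(2,-2) = exp(-r*dt) * [p_u*0.000000 + p_m*0.000000 + p_d*0.000000] = 0.000000
  V(2,-1) = exp(-r*dt) * [p_u*0.000000 + p_m*0.000000 + p_d*0.000000] = 0.000000
  V(2,+0) = exp(-r*dt) * [p_u*3.920238 + p_m*0.000000 + p_d*0.000000] = 0.602730
  V(2,+1) = exp(-r*dt) * [p_u*10.982502 + p_m*3.920238 + p_d*0.000000] = 4.246869
  V(2,+2) = exp(-r*dt) * [p_u*21.730997 + p_m*10.982502 + p_d*3.920238] = 11.184665
  V(1,-1) = exp(-r*dt) * [p_u*0.602730 + p_m*0.000000 + p_d*0.000000] = 0.092669
  V(1,+0) = exp(-r*dt) * [p_u*4.246869 + p_m*0.602730 + p_d*0.000000] = 1.046287
  V(1,+1) = exp(-r*dt) * [p_u*11.184665 + p_m*4.246869 + p_d*0.602730] = 4.595110
  V(0,+0) = exp(-r*dt) * [p_u*4.595110 + p_m*1.046287 + p_d*0.092669] = 1.405282


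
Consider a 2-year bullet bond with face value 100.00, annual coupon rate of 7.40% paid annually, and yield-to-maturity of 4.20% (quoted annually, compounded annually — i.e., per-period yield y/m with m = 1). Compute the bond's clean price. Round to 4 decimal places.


Answer: Price = 106.0183

Derivation:
Coupon per period c = face * coupon_rate / m = 7.400000
Periods per year m = 1; per-period yield y/m = 0.042000
Number of cashflows N = 2
Cashflows (t years, CF_t, discount factor 1/(1+y/m)^(m*t), PV):
  t = 1.0000: CF_t = 7.400000, DF = 0.959693, PV = 7.101727
  t = 2.0000: CF_t = 107.400000, DF = 0.921010, PV = 98.916523
Price P = sum_t PV_t = 106.018251


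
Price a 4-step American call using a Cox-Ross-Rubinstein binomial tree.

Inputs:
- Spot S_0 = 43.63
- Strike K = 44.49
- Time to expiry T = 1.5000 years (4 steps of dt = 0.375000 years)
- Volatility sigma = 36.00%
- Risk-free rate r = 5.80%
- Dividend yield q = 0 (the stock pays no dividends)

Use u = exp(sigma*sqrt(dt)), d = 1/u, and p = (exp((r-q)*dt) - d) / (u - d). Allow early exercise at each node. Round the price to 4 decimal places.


Answer: Price = V(0,0) = 8.5670

Derivation:
dt = T/N = 0.375000
u = exp(sigma*sqrt(dt)) = 1.246643; d = 1/u = 0.802154
p = (exp((r-q)*dt) - d) / (u - d) = 0.494577
Discount per step: exp(-r*dt) = 0.978485
Stock lattice S(k, i) with i counting down-moves:
  k=0: S(0,0) = 43.6300
  k=1: S(1,0) = 54.3910; S(1,1) = 34.9980
  k=2: S(2,0) = 67.8062; S(2,1) = 43.6300; S(2,2) = 28.0738
  k=3: S(3,0) = 84.5301; S(3,1) = 54.3910; S(3,2) = 34.9980; S(3,3) = 22.5195
  k=4: S(4,0) = 105.3788; S(4,1) = 67.8062; S(4,2) = 43.6300; S(4,3) = 28.0738; S(4,4) = 18.0641
Terminal payoffs V(N, i) = max(S_T - K, 0):
  V(4,0) = 60.888781; V(4,1) = 23.316166; V(4,2) = 0.000000; V(4,3) = 0.000000; V(4,4) = 0.000000
Backward induction: V(k, i) = exp(-r*dt) * [p * V(k+1, i) + (1-p) * V(k+1, i+1)]; then take max(V_cont, immediate exercise) for American.
  V(3,0) = exp(-r*dt) * [p*60.888781 + (1-p)*23.316166] = 40.997271; exercise = 40.040061; V(3,0) = max -> 40.997271
  V(3,1) = exp(-r*dt) * [p*23.316166 + (1-p)*0.000000] = 11.283542; exercise = 9.901020; V(3,1) = max -> 11.283542
  V(3,2) = exp(-r*dt) * [p*0.000000 + (1-p)*0.000000] = 0.000000; exercise = 0.000000; V(3,2) = max -> 0.000000
  V(3,3) = exp(-r*dt) * [p*0.000000 + (1-p)*0.000000] = 0.000000; exercise = 0.000000; V(3,3) = max -> 0.000000
  V(2,0) = exp(-r*dt) * [p*40.997271 + (1-p)*11.283542] = 25.420329; exercise = 23.316166; V(2,0) = max -> 25.420329
  V(2,1) = exp(-r*dt) * [p*11.283542 + (1-p)*0.000000] = 5.460516; exercise = 0.000000; V(2,1) = max -> 5.460516
  V(2,2) = exp(-r*dt) * [p*0.000000 + (1-p)*0.000000] = 0.000000; exercise = 0.000000; V(2,2) = max -> 0.000000
  V(1,0) = exp(-r*dt) * [p*25.420329 + (1-p)*5.460516] = 15.002312; exercise = 9.901020; V(1,0) = max -> 15.002312
  V(1,1) = exp(-r*dt) * [p*5.460516 + (1-p)*0.000000] = 2.642543; exercise = 0.000000; V(1,1) = max -> 2.642543
  V(0,0) = exp(-r*dt) * [p*15.002312 + (1-p)*2.642543] = 8.567030; exercise = 0.000000; V(0,0) = max -> 8.567030


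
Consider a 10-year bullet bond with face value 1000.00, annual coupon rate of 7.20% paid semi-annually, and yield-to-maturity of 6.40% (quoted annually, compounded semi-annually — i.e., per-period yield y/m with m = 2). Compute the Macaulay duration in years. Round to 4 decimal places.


Answer: Macaulay duration = 7.3818 years

Derivation:
Coupon per period c = face * coupon_rate / m = 36.000000
Periods per year m = 2; per-period yield y/m = 0.032000
Number of cashflows N = 20
Cashflows (t years, CF_t, discount factor 1/(1+y/m)^(m*t), PV):
  t = 0.5000: CF_t = 36.000000, DF = 0.968992, PV = 34.883721
  t = 1.0000: CF_t = 36.000000, DF = 0.938946, PV = 33.802055
  t = 1.5000: CF_t = 36.000000, DF = 0.909831, PV = 32.753929
  t = 2.0000: CF_t = 36.000000, DF = 0.881620, PV = 31.738304
  t = 2.5000: CF_t = 36.000000, DF = 0.854283, PV = 30.754170
  t = 3.0000: CF_t = 36.000000, DF = 0.827793, PV = 29.800553
  t = 3.5000: CF_t = 36.000000, DF = 0.802125, PV = 28.876504
  t = 4.0000: CF_t = 36.000000, DF = 0.777253, PV = 27.981109
  t = 4.5000: CF_t = 36.000000, DF = 0.753152, PV = 27.113478
  t = 5.0000: CF_t = 36.000000, DF = 0.729799, PV = 26.272750
  t = 5.5000: CF_t = 36.000000, DF = 0.707169, PV = 25.458091
  t = 6.0000: CF_t = 36.000000, DF = 0.685241, PV = 24.668693
  t = 6.5000: CF_t = 36.000000, DF = 0.663994, PV = 23.903772
  t = 7.0000: CF_t = 36.000000, DF = 0.643405, PV = 23.162570
  t = 7.5000: CF_t = 36.000000, DF = 0.623454, PV = 22.444350
  t = 8.0000: CF_t = 36.000000, DF = 0.604122, PV = 21.748402
  t = 8.5000: CF_t = 36.000000, DF = 0.585390, PV = 21.074033
  t = 9.0000: CF_t = 36.000000, DF = 0.567238, PV = 20.420574
  t = 9.5000: CF_t = 36.000000, DF = 0.549649, PV = 19.787378
  t = 10.0000: CF_t = 1036.000000, DF = 0.532606, PV = 551.779815
Price P = sum_t PV_t = 1058.424250
Macaulay numerator sum_t t * PV_t:
  t * PV_t at t = 0.5000: 17.441860
  t * PV_t at t = 1.0000: 33.802055
  t * PV_t at t = 1.5000: 49.130894
  t * PV_t at t = 2.0000: 63.476607
  t * PV_t at t = 2.5000: 76.885426
  t * PV_t at t = 3.0000: 89.401658
  t * PV_t at t = 3.5000: 101.067766
  t * PV_t at t = 4.0000: 111.924436
  t * PV_t at t = 4.5000: 122.010649
  t * PV_t at t = 5.0000: 131.363748
  t * PV_t at t = 5.5000: 140.019499
  t * PV_t at t = 6.0000: 148.012156
  t * PV_t at t = 6.5000: 155.374517
  t * PV_t at t = 7.0000: 162.137988
  t * PV_t at t = 7.5000: 168.332628
  t * PV_t at t = 8.0000: 173.987213
  t * PV_t at t = 8.5000: 179.129277
  t * PV_t at t = 9.0000: 183.785168
  t * PV_t at t = 9.5000: 187.980092
  t * PV_t at t = 10.0000: 5517.798154
Macaulay duration D = (sum_t t * PV_t) / P = 7813.061792 / 1058.424250 = 7.381786


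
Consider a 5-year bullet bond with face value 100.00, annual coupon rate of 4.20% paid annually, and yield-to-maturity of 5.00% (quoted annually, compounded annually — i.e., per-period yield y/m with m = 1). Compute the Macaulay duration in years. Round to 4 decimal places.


Coupon per period c = face * coupon_rate / m = 4.200000
Periods per year m = 1; per-period yield y/m = 0.050000
Number of cashflows N = 5
Cashflows (t years, CF_t, discount factor 1/(1+y/m)^(m*t), PV):
  t = 1.0000: CF_t = 4.200000, DF = 0.952381, PV = 4.000000
  t = 2.0000: CF_t = 4.200000, DF = 0.907029, PV = 3.809524
  t = 3.0000: CF_t = 4.200000, DF = 0.863838, PV = 3.628118
  t = 4.0000: CF_t = 4.200000, DF = 0.822702, PV = 3.455350
  t = 5.0000: CF_t = 104.200000, DF = 0.783526, PV = 81.643427
Price P = sum_t PV_t = 96.536419
Macaulay numerator sum_t t * PV_t:
  t * PV_t at t = 1.0000: 4.000000
  t * PV_t at t = 2.0000: 7.619048
  t * PV_t at t = 3.0000: 10.884354
  t * PV_t at t = 4.0000: 13.821402
  t * PV_t at t = 5.0000: 408.217133
Macaulay duration D = (sum_t t * PV_t) / P = 444.541936 / 96.536419 = 4.604914

Answer: Macaulay duration = 4.6049 years


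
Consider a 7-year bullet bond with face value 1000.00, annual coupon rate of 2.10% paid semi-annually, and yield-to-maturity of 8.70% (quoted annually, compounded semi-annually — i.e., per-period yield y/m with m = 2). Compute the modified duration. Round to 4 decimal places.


Coupon per period c = face * coupon_rate / m = 10.500000
Periods per year m = 2; per-period yield y/m = 0.043500
Number of cashflows N = 14
Cashflows (t years, CF_t, discount factor 1/(1+y/m)^(m*t), PV):
  t = 0.5000: CF_t = 10.500000, DF = 0.958313, PV = 10.062290
  t = 1.0000: CF_t = 10.500000, DF = 0.918365, PV = 9.642827
  t = 1.5000: CF_t = 10.500000, DF = 0.880081, PV = 9.240850
  t = 2.0000: CF_t = 10.500000, DF = 0.843393, PV = 8.855630
  t = 2.5000: CF_t = 10.500000, DF = 0.808235, PV = 8.486469
  t = 3.0000: CF_t = 10.500000, DF = 0.774543, PV = 8.132697
  t = 3.5000: CF_t = 10.500000, DF = 0.742254, PV = 7.793672
  t = 4.0000: CF_t = 10.500000, DF = 0.711312, PV = 7.468780
  t = 4.5000: CF_t = 10.500000, DF = 0.681660, PV = 7.157432
  t = 5.0000: CF_t = 10.500000, DF = 0.653244, PV = 6.859063
  t = 5.5000: CF_t = 10.500000, DF = 0.626013, PV = 6.573131
  t = 6.0000: CF_t = 10.500000, DF = 0.599916, PV = 6.299120
  t = 6.5000: CF_t = 10.500000, DF = 0.574908, PV = 6.036531
  t = 7.0000: CF_t = 1010.500000, DF = 0.550942, PV = 556.726598
Price P = sum_t PV_t = 659.335090
First compute Macaulay numerator sum_t t * PV_t:
  t * PV_t at t = 0.5000: 5.031145
  t * PV_t at t = 1.0000: 9.642827
  t * PV_t at t = 1.5000: 13.861276
  t * PV_t at t = 2.0000: 17.711261
  t * PV_t at t = 2.5000: 21.216173
  t * PV_t at t = 3.0000: 24.398090
  t * PV_t at t = 3.5000: 27.277852
  t * PV_t at t = 4.0000: 29.875120
  t * PV_t at t = 4.5000: 32.208443
  t * PV_t at t = 5.0000: 34.295313
  t * PV_t at t = 5.5000: 36.152222
  t * PV_t at t = 6.0000: 37.794718
  t * PV_t at t = 6.5000: 39.237449
  t * PV_t at t = 7.0000: 3897.086183
Macaulay duration D = 4225.788073 / 659.335090 = 6.409166
Modified duration = D / (1 + y/m) = 6.409166 / (1 + 0.043500) = 6.141990

Answer: Modified duration = 6.1420
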